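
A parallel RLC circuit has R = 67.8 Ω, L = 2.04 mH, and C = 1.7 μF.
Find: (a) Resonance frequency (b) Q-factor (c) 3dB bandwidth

Step 1 — Resonance: ω₀ = 1/√(LC) = 1/√(0.00204·1.7e-06) = 1.698e+04 rad/s.
Step 2 — f₀ = ω₀/(2π) = 2703 Hz.
Step 3 — Parallel Q: Q = R/(ω₀L) = 67.8/(1.698e+04·0.00204) = 1.957.
Step 4 — Bandwidth: Δω = ω₀/Q = 8676 rad/s; BW = Δω/(2π) = 1381 Hz.

(a) f₀ = 2703 Hz  (b) Q = 1.957  (c) BW = 1381 Hz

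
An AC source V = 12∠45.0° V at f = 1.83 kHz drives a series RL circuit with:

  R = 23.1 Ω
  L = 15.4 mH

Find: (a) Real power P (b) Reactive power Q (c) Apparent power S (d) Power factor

Step 1 — Angular frequency: ω = 2π·f = 2π·1830 = 1.15e+04 rad/s.
Step 2 — Component impedances:
  R: Z = R = 23.1 Ω
  L: Z = jωL = j·1.15e+04·0.0154 = 0 + j177.1 Ω
Step 3 — Series combination: Z_total = R + L = 23.1 + j177.1 Ω = 178.6∠82.6° Ω.
Step 4 — Source phasor: V = 12∠45.0° V = 8.485 + j8.485 V.
Step 5 — Current: I = V / Z = 0.05326 - j0.04097 A = 0.0672∠-37.6° A.
Step 6 — Complex power: S = V·I* = 0.1043 + j0.7996 VA.
Step 7 — Real power: P = Re(S) = 0.1043 W.
Step 8 — Reactive power: Q = Im(S) = 0.7996 VAR.
Step 9 — Apparent power: |S| = 0.8064 VA.
Step 10 — Power factor: PF = P/|S| = 0.1294 (lagging).

(a) P = 0.1043 W  (b) Q = 0.7996 VAR  (c) S = 0.8064 VA  (d) PF = 0.1294 (lagging)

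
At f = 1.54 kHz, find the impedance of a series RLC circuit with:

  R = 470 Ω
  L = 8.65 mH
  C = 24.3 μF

Step 1 — Angular frequency: ω = 2π·f = 2π·1540 = 9676 rad/s.
Step 2 — Component impedances:
  R: Z = R = 470 Ω
  L: Z = jωL = j·9676·0.00865 = 0 + j83.7 Ω
  C: Z = 1/(jωC) = -j/(ω·C) = 0 - j4.253 Ω
Step 3 — Series combination: Z_total = R + L + C = 470 + j79.45 Ω = 476.7∠9.6° Ω.

Z = 470 + j79.45 Ω = 476.7∠9.6° Ω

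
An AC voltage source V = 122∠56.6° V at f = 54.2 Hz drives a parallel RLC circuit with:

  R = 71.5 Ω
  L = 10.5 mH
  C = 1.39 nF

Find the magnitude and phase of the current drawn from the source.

Step 1 — Angular frequency: ω = 2π·f = 2π·54.2 = 340.5 rad/s.
Step 2 — Component impedances:
  R: Z = R = 71.5 Ω
  L: Z = jωL = j·340.5·0.0105 = 0 + j3.576 Ω
  C: Z = 1/(jωC) = -j/(ω·C) = 0 - j2.113e+06 Ω
Step 3 — Parallel combination: 1/Z_total = 1/R + 1/L + 1/C; Z_total = 0.1784 + j3.567 Ω = 3.571∠87.1° Ω.
Step 4 — Source phasor: V = 122∠56.6° V = 67.16 + j101.9 V.
Step 5 — Ohm's law: I = V / Z_total = (67.16 + j101.9) / (0.1784 + j3.567) = 29.42 - j17.36 A.
Step 6 — Convert to polar: |I| = 34.16 A, ∠I = -30.5°.

I = 34.16∠-30.5° A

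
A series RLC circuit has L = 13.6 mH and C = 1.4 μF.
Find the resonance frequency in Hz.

Step 1 — Resonance condition Im(Z)=0 gives ω₀ = 1/√(LC).
Step 2 — ω₀ = 1/√(0.0136·1.4e-06) = 7247 rad/s.
Step 3 — f₀ = ω₀/(2π) = 1153 Hz.

f₀ = 1153 Hz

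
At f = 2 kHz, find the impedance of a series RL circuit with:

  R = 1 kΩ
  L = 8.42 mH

Step 1 — Angular frequency: ω = 2π·f = 2π·2000 = 1.257e+04 rad/s.
Step 2 — Component impedances:
  R: Z = R = 1000 Ω
  L: Z = jωL = j·1.257e+04·0.00842 = 0 + j105.8 Ω
Step 3 — Series combination: Z_total = R + L = 1000 + j105.8 Ω = 1006∠6.0° Ω.

Z = 1000 + j105.8 Ω = 1006∠6.0° Ω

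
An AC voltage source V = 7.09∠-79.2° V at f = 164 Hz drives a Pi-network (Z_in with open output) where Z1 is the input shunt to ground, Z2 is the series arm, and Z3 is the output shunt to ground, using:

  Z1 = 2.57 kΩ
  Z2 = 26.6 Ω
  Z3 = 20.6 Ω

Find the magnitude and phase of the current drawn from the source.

Step 1 — Angular frequency: ω = 2π·f = 2π·164 = 1030 rad/s.
Step 2 — Component impedances:
  Z1: Z = R = 2570 Ω
  Z2: Z = R = 26.6 Ω
  Z3: Z = R = 20.6 Ω
Step 3 — With open output, the series arm Z2 and the output shunt Z3 appear in series to ground: Z2 + Z3 = 47.2 Ω.
Step 4 — Parallel with input shunt Z1: Z_in = Z1 || (Z2 + Z3) = 46.35 Ω = 46.35∠0.0° Ω.
Step 5 — Source phasor: V = 7.09∠-79.2° V = 1.329 - j6.964 V.
Step 6 — Ohm's law: I = V / Z_total = (1.329 - j6.964) / (46.35) = 0.02866 - j0.1503 A.
Step 7 — Convert to polar: |I| = 0.153 A, ∠I = -79.2°.

I = 0.153∠-79.2° A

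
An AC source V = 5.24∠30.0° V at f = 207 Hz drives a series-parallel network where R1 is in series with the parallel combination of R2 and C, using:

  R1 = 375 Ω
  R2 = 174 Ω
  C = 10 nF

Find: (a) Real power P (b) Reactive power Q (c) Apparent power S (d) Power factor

Step 1 — Angular frequency: ω = 2π·f = 2π·207 = 1301 rad/s.
Step 2 — Component impedances:
  R1: Z = R = 375 Ω
  R2: Z = R = 174 Ω
  C: Z = 1/(jωC) = -j/(ω·C) = 0 - j7.689e+04 Ω
Step 3 — Parallel branch: R2 || C = 1/(1/R2 + 1/C) = 174 - j0.3938 Ω.
Step 4 — Series with R1: Z_total = R1 + (R2 || C) = 549 - j0.3938 Ω = 549∠-0.0° Ω.
Step 5 — Source phasor: V = 5.24∠30.0° V = 4.538 + j2.62 V.
Step 6 — Current: I = V / Z = 0.008262 + j0.004778 A = 0.009545∠30.0° A.
Step 7 — Complex power: S = V·I* = 0.05001 - j3.587e-05 VA.
Step 8 — Real power: P = Re(S) = 0.05001 W.
Step 9 — Reactive power: Q = Im(S) = -3.587e-05 VAR.
Step 10 — Apparent power: |S| = 0.05001 VA.
Step 11 — Power factor: PF = P/|S| = 1 (leading).

(a) P = 0.05001 W  (b) Q = -3.587e-05 VAR  (c) S = 0.05001 VA  (d) PF = 1 (leading)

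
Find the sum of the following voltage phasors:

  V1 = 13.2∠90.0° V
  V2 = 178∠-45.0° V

Step 1 — Convert each phasor to rectangular form:
  V1 = 13.2·(cos(90.0°) + j·sin(90.0°)) = 0 + j13.2 V
  V2 = 178·(cos(-45.0°) + j·sin(-45.0°)) = 125.9 - j125.9 V
Step 2 — Sum components: V_total = 125.9 - j112.7 V.
Step 3 — Convert to polar: |V_total| = 168.9 V, ∠V_total = -41.8°.

V_total = 168.9∠-41.8° V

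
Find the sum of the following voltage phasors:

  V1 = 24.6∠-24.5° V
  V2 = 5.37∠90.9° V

Step 1 — Convert each phasor to rectangular form:
  V1 = 24.6·(cos(-24.5°) + j·sin(-24.5°)) = 22.39 - j10.2 V
  V2 = 5.37·(cos(90.9°) + j·sin(90.9°)) = -0.08435 + j5.369 V
Step 2 — Sum components: V_total = 22.3 - j4.832 V.
Step 3 — Convert to polar: |V_total| = 22.82 V, ∠V_total = -12.2°.

V_total = 22.82∠-12.2° V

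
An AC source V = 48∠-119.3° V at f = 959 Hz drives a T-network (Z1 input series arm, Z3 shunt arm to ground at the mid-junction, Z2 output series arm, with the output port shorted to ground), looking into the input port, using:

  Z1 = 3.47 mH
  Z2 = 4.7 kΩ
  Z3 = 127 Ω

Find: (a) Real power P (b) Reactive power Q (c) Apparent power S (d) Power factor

Step 1 — Angular frequency: ω = 2π·f = 2π·959 = 6026 rad/s.
Step 2 — Component impedances:
  Z1: Z = jωL = j·6026·0.00347 = 0 + j20.91 Ω
  Z2: Z = R = 4700 Ω
  Z3: Z = R = 127 Ω
Step 3 — With the output port shorted to ground, the output series arm Z2 runs from the junction to ground; the shunt arm Z3 also runs from the junction to ground. They appear in parallel: Z3 || Z2 = 123.7 Ω.
Step 4 — Series with input arm Z1: Z_in = Z1 + (Z3 || Z2) = 123.7 + j20.91 Ω = 125.4∠9.6° Ω.
Step 5 — Source phasor: V = 48∠-119.3° V = -23.49 - j41.86 V.
Step 6 — Current: I = V / Z = -0.2403 - j0.2979 A = 0.3827∠-128.9° A.
Step 7 — Complex power: S = V·I* = 18.11 + j3.063 VA.
Step 8 — Real power: P = Re(S) = 18.11 W.
Step 9 — Reactive power: Q = Im(S) = 3.063 VAR.
Step 10 — Apparent power: |S| = 18.37 VA.
Step 11 — Power factor: PF = P/|S| = 0.986 (lagging).

(a) P = 18.11 W  (b) Q = 3.063 VAR  (c) S = 18.37 VA  (d) PF = 0.986 (lagging)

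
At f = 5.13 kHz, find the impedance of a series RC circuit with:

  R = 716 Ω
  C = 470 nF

Step 1 — Angular frequency: ω = 2π·f = 2π·5130 = 3.223e+04 rad/s.
Step 2 — Component impedances:
  R: Z = R = 716 Ω
  C: Z = 1/(jωC) = -j/(ω·C) = 0 - j66.01 Ω
Step 3 — Series combination: Z_total = R + C = 716 - j66.01 Ω = 719∠-5.3° Ω.

Z = 716 - j66.01 Ω = 719∠-5.3° Ω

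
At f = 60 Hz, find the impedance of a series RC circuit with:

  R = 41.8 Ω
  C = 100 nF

Step 1 — Angular frequency: ω = 2π·f = 2π·60 = 377 rad/s.
Step 2 — Component impedances:
  R: Z = R = 41.8 Ω
  C: Z = 1/(jωC) = -j/(ω·C) = 0 - j2.653e+04 Ω
Step 3 — Series combination: Z_total = R + C = 41.8 - j2.653e+04 Ω = 2.653e+04∠-89.9° Ω.

Z = 41.8 - j2.653e+04 Ω = 2.653e+04∠-89.9° Ω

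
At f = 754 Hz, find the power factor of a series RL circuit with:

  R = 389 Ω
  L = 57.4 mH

Step 1 — Angular frequency: ω = 2π·f = 2π·754 = 4738 rad/s.
Step 2 — Component impedances:
  R: Z = R = 389 Ω
  L: Z = jωL = j·4738·0.0574 = 0 + j271.9 Ω
Step 3 — Series combination: Z_total = R + L = 389 + j271.9 Ω = 474.6∠35.0° Ω.
Step 4 — Power factor: PF = cos(φ) = Re(Z)/|Z| = 389/474.6 = 0.8196.
Step 5 — Type: Im(Z) = 271.9 ⇒ lagging (phase φ = 35.0°).

PF = 0.8196 (lagging, φ = 35.0°)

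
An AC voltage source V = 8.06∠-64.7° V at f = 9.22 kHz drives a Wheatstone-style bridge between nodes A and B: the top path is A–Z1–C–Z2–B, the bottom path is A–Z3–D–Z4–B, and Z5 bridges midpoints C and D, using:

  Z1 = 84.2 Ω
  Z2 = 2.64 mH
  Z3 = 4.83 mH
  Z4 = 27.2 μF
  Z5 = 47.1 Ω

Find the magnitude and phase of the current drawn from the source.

Step 1 — Angular frequency: ω = 2π·f = 2π·9220 = 5.793e+04 rad/s.
Step 2 — Component impedances:
  Z1: Z = R = 84.2 Ω
  Z2: Z = jωL = j·5.793e+04·0.00264 = 0 + j152.9 Ω
  Z3: Z = jωL = j·5.793e+04·0.00483 = 0 + j279.8 Ω
  Z4: Z = 1/(jωC) = -j/(ω·C) = 0 - j0.6346 Ω
  Z5: Z = R = 47.1 Ω
Step 3 — Bridge requires nodal analysis (the Z5 bridge couples midpoints C and D, so the two paths cannot be reduced to a simple series/parallel combination). Setting node B to ground and injecting 1 A at node A, the 3-node admittance system at A, C, D solves to V_A = Z_AB = 97.79 + j54.6 Ω = 112∠29.2° Ω.
Step 4 — Source phasor: V = 8.06∠-64.7° V = 3.445 - j7.287 V.
Step 5 — Ohm's law: I = V / Z_total = (3.445 - j7.287) / (97.79 + j54.6) = -0.004862 - j0.0718 A.
Step 6 — Convert to polar: |I| = 0.07196 A, ∠I = -93.9°.

I = 0.07196∠-93.9° A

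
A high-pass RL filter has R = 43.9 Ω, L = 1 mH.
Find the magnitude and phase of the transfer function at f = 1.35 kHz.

Step 1 — Angular frequency: ω = 2π·1350 = 8482 rad/s.
Step 2 — Transfer function: H(jω) = jωL/(R + jωL).
Step 3 — Numerator jωL = j·8.482; denominator R + jωL = 43.9 + j8.482.
Step 4 — H = 0.03599 + j0.1863.
Step 5 — Magnitude: |H| = 0.1897 (-14.4 dB); phase: φ = 79.1°.

|H| = 0.1897 (-14.4 dB), φ = 79.1°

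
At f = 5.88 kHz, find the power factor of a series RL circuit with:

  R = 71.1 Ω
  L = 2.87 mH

Step 1 — Angular frequency: ω = 2π·f = 2π·5880 = 3.695e+04 rad/s.
Step 2 — Component impedances:
  R: Z = R = 71.1 Ω
  L: Z = jωL = j·3.695e+04·0.00287 = 0 + j106 Ω
Step 3 — Series combination: Z_total = R + L = 71.1 + j106 Ω = 127.7∠56.2° Ω.
Step 4 — Power factor: PF = cos(φ) = Re(Z)/|Z| = 71.1/127.66 = 0.5569.
Step 5 — Type: Im(Z) = 106 ⇒ lagging (phase φ = 56.2°).

PF = 0.5569 (lagging, φ = 56.2°)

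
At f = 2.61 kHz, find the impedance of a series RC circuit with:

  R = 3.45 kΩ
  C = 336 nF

Step 1 — Angular frequency: ω = 2π·f = 2π·2610 = 1.64e+04 rad/s.
Step 2 — Component impedances:
  R: Z = R = 3450 Ω
  C: Z = 1/(jωC) = -j/(ω·C) = 0 - j181.5 Ω
Step 3 — Series combination: Z_total = R + C = 3450 - j181.5 Ω = 3455∠-3.0° Ω.

Z = 3450 - j181.5 Ω = 3455∠-3.0° Ω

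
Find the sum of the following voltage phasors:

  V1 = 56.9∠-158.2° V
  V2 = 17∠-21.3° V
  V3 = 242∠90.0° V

Step 1 — Convert each phasor to rectangular form:
  V1 = 56.9·(cos(-158.2°) + j·sin(-158.2°)) = -52.83 - j21.13 V
  V2 = 17·(cos(-21.3°) + j·sin(-21.3°)) = 15.84 - j6.175 V
  V3 = 242·(cos(90.0°) + j·sin(90.0°)) = 0 + j242 V
Step 2 — Sum components: V_total = -36.99 + j214.7 V.
Step 3 — Convert to polar: |V_total| = 217.9 V, ∠V_total = 99.8°.

V_total = 217.9∠99.8° V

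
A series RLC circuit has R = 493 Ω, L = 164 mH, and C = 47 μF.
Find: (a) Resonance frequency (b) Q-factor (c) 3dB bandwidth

Step 1 — Resonance condition Im(Z)=0 gives ω₀ = 1/√(LC).
Step 2 — ω₀ = 1/√(0.164·4.7e-05) = 360.2 rad/s.
Step 3 — f₀ = ω₀/(2π) = 57.33 Hz.
Step 4 — Series Q: Q = ω₀L/R = 360.2·0.164/493 = 0.1198.
Step 5 — 3dB bandwidth: Δω = ω₀/Q = 3006 rad/s; BW = Δω/(2π) = 478.4 Hz.

(a) f₀ = 57.33 Hz  (b) Q = 0.1198  (c) BW = 478.4 Hz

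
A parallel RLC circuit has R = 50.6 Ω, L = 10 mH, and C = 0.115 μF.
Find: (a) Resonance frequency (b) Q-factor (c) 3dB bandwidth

Step 1 — Resonance: ω₀ = 1/√(LC) = 1/√(0.01·1.15e-07) = 2.949e+04 rad/s.
Step 2 — f₀ = ω₀/(2π) = 4693 Hz.
Step 3 — Parallel Q: Q = R/(ω₀L) = 50.6/(2.949e+04·0.01) = 0.1716.
Step 4 — Bandwidth: Δω = ω₀/Q = 1.719e+05 rad/s; BW = Δω/(2π) = 2.735e+04 Hz.

(a) f₀ = 4693 Hz  (b) Q = 0.1716  (c) BW = 2.735e+04 Hz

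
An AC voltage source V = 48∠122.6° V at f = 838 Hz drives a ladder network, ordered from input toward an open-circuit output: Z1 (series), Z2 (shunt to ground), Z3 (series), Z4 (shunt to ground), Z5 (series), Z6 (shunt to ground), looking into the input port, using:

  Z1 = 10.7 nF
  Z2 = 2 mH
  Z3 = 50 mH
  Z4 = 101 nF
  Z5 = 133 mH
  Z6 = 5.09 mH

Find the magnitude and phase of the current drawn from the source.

Step 1 — Angular frequency: ω = 2π·f = 2π·838 = 5265 rad/s.
Step 2 — Component impedances:
  Z1: Z = 1/(jωC) = -j/(ω·C) = 0 - j1.775e+04 Ω
  Z2: Z = jωL = j·5265·0.002 = 0 + j10.53 Ω
  Z3: Z = jωL = j·5265·0.05 = 0 + j263.3 Ω
  Z4: Z = 1/(jωC) = -j/(ω·C) = 0 - j1880 Ω
  Z5: Z = jωL = j·5265·0.133 = 0 + j700.3 Ω
  Z6: Z = jωL = j·5265·0.00509 = 0 + j26.8 Ω
Step 3 — Ladder network (open output): work backward from the far end, alternating series and parallel combinations. Z_in = 0 - j1.774e+04 Ω = 1.774e+04∠-90.0° Ω.
Step 4 — Source phasor: V = 48∠122.6° V = -25.86 + j40.44 V.
Step 5 — Ohm's law: I = V / Z_total = (-25.86 + j40.44) / (0 - j1.774e+04) = -0.00228 - j0.001458 A.
Step 6 — Convert to polar: |I| = 0.002706 A, ∠I = -147.4°.

I = 0.002706∠-147.4° A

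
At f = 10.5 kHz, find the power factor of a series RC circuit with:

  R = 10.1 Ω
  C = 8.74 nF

Step 1 — Angular frequency: ω = 2π·f = 2π·1.05e+04 = 6.597e+04 rad/s.
Step 2 — Component impedances:
  R: Z = R = 10.1 Ω
  C: Z = 1/(jωC) = -j/(ω·C) = 0 - j1734 Ω
Step 3 — Series combination: Z_total = R + C = 10.1 - j1734 Ω = 1734∠-89.7° Ω.
Step 4 — Power factor: PF = cos(φ) = Re(Z)/|Z| = 10.1/1734.3 = 0.005824.
Step 5 — Type: Im(Z) = -1734 ⇒ leading (phase φ = -89.7°).

PF = 0.005824 (leading, φ = -89.7°)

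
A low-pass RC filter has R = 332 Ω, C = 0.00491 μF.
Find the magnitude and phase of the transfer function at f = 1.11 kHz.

Step 1 — Angular frequency: ω = 2π·1110 = 6974 rad/s.
Step 2 — Transfer function: H(jω) = 1/(1 + jωRC).
Step 3 — Denominator: 1 + jωRC = 1 + j·6974·332·4.91e-09 = 1 + j0.01137.
Step 4 — H = 0.9999 - j0.01137.
Step 5 — Magnitude: |H| = 0.9999 (-0.0 dB); phase: φ = -0.7°.

|H| = 0.9999 (-0.0 dB), φ = -0.7°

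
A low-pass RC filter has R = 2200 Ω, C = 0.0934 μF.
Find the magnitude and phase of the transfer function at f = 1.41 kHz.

Step 1 — Angular frequency: ω = 2π·1410 = 8859 rad/s.
Step 2 — Transfer function: H(jω) = 1/(1 + jωRC).
Step 3 — Denominator: 1 + jωRC = 1 + j·8859·2200·9.34e-08 = 1 + j1.82.
Step 4 — H = 0.2318 - j0.422.
Step 5 — Magnitude: |H| = 0.4815 (-6.3 dB); phase: φ = -61.2°.

|H| = 0.4815 (-6.3 dB), φ = -61.2°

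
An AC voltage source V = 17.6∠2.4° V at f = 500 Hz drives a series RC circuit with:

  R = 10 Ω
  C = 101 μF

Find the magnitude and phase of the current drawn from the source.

Step 1 — Angular frequency: ω = 2π·f = 2π·500 = 3142 rad/s.
Step 2 — Component impedances:
  R: Z = R = 10 Ω
  C: Z = 1/(jωC) = -j/(ω·C) = 0 - j3.152 Ω
Step 3 — Series combination: Z_total = R + C = 10 - j3.152 Ω = 10.48∠-17.5° Ω.
Step 4 — Source phasor: V = 17.6∠2.4° V = 17.58 + j0.737 V.
Step 5 — Ohm's law: I = V / Z_total = (17.58 + j0.737) / (10 - j3.152) = 1.578 + j0.5712 A.
Step 6 — Convert to polar: |I| = 1.679 A, ∠I = 19.9°.

I = 1.679∠19.9° A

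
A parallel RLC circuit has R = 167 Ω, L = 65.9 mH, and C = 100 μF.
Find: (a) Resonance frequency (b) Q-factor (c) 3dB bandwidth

Step 1 — Resonance: ω₀ = 1/√(LC) = 1/√(0.0659·0.0001) = 389.5 rad/s.
Step 2 — f₀ = ω₀/(2π) = 62 Hz.
Step 3 — Parallel Q: Q = R/(ω₀L) = 167/(389.5·0.0659) = 6.505.
Step 4 — Bandwidth: Δω = ω₀/Q = 59.88 rad/s; BW = Δω/(2π) = 9.53 Hz.

(a) f₀ = 62 Hz  (b) Q = 6.505  (c) BW = 9.53 Hz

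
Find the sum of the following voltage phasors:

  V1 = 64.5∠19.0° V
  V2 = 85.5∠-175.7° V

Step 1 — Convert each phasor to rectangular form:
  V1 = 64.5·(cos(19.0°) + j·sin(19.0°)) = 60.99 + j21 V
  V2 = 85.5·(cos(-175.7°) + j·sin(-175.7°)) = -85.26 - j6.411 V
Step 2 — Sum components: V_total = -24.27 + j14.59 V.
Step 3 — Convert to polar: |V_total| = 28.32 V, ∠V_total = 149.0°.

V_total = 28.32∠149.0° V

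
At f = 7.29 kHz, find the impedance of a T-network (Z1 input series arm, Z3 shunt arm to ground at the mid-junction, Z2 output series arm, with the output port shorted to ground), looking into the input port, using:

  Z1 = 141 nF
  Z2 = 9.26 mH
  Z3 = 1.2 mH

Step 1 — Angular frequency: ω = 2π·f = 2π·7290 = 4.58e+04 rad/s.
Step 2 — Component impedances:
  Z1: Z = 1/(jωC) = -j/(ω·C) = 0 - j154.8 Ω
  Z2: Z = jωL = j·4.58e+04·0.00926 = 0 + j424.1 Ω
  Z3: Z = jωL = j·4.58e+04·0.0012 = 0 + j54.97 Ω
Step 3 — With the output port shorted to ground, the output series arm Z2 runs from the junction to ground; the shunt arm Z3 also runs from the junction to ground. They appear in parallel: Z3 || Z2 = 0 + j48.66 Ω.
Step 4 — Series with input arm Z1: Z_in = Z1 + (Z3 || Z2) = 0 - j106.2 Ω = 106.2∠-90.0° Ω.

Z = 0 - j106.2 Ω = 106.2∠-90.0° Ω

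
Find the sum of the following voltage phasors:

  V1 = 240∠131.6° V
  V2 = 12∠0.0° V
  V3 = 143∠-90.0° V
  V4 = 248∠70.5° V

Step 1 — Convert each phasor to rectangular form:
  V1 = 240·(cos(131.6°) + j·sin(131.6°)) = -159.3 + j179.5 V
  V2 = 12·(cos(0.0°) + j·sin(0.0°)) = 12 V
  V3 = 143·(cos(-90.0°) + j·sin(-90.0°)) = 0 - j143 V
  V4 = 248·(cos(70.5°) + j·sin(70.5°)) = 82.78 + j233.8 V
Step 2 — Sum components: V_total = -64.56 + j270.2 V.
Step 3 — Convert to polar: |V_total| = 277.9 V, ∠V_total = 103.4°.

V_total = 277.9∠103.4° V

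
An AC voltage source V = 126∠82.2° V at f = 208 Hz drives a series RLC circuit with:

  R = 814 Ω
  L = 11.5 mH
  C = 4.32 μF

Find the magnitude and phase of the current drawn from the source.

Step 1 — Angular frequency: ω = 2π·f = 2π·208 = 1307 rad/s.
Step 2 — Component impedances:
  R: Z = R = 814 Ω
  L: Z = jωL = j·1307·0.0115 = 0 + j15.03 Ω
  C: Z = 1/(jωC) = -j/(ω·C) = 0 - j177.1 Ω
Step 3 — Series combination: Z_total = R + L + C = 814 - j162.1 Ω = 830∠-11.3° Ω.
Step 4 — Source phasor: V = 126∠82.2° V = 17.1 + j124.8 V.
Step 5 — Ohm's law: I = V / Z_total = (17.1 + j124.8) / (814 - j162.1) = -0.009167 + j0.1515 A.
Step 6 — Convert to polar: |I| = 0.1518 A, ∠I = 93.5°.

I = 0.1518∠93.5° A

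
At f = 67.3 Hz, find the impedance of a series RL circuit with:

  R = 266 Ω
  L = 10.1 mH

Step 1 — Angular frequency: ω = 2π·f = 2π·67.3 = 422.9 rad/s.
Step 2 — Component impedances:
  R: Z = R = 266 Ω
  L: Z = jωL = j·422.9·0.0101 = 0 + j4.271 Ω
Step 3 — Series combination: Z_total = R + L = 266 + j4.271 Ω = 266∠0.9° Ω.

Z = 266 + j4.271 Ω = 266∠0.9° Ω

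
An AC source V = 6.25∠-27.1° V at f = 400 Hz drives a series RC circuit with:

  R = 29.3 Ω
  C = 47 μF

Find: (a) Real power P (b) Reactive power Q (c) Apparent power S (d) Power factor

Step 1 — Angular frequency: ω = 2π·f = 2π·400 = 2513 rad/s.
Step 2 — Component impedances:
  R: Z = R = 29.3 Ω
  C: Z = 1/(jωC) = -j/(ω·C) = 0 - j8.466 Ω
Step 3 — Series combination: Z_total = R + C = 29.3 - j8.466 Ω = 30.5∠-16.1° Ω.
Step 4 — Source phasor: V = 6.25∠-27.1° V = 5.564 - j2.847 V.
Step 5 — Current: I = V / Z = 0.2012 - j0.03905 A = 0.2049∠-11.0° A.
Step 6 — Complex power: S = V·I* = 1.23 - j0.3555 VA.
Step 7 — Real power: P = Re(S) = 1.23 W.
Step 8 — Reactive power: Q = Im(S) = -0.3555 VAR.
Step 9 — Apparent power: |S| = 1.281 VA.
Step 10 — Power factor: PF = P/|S| = 0.9607 (leading).

(a) P = 1.23 W  (b) Q = -0.3555 VAR  (c) S = 1.281 VA  (d) PF = 0.9607 (leading)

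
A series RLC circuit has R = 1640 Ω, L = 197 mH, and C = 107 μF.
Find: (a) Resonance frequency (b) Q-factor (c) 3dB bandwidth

Step 1 — Resonance: ω₀ = 1/√(LC) = 1/√(0.197·0.000107) = 217.8 rad/s.
Step 2 — f₀ = ω₀/(2π) = 34.67 Hz.
Step 3 — Series Q: Q = ω₀L/R = 217.8·0.197/1640 = 0.02616.
Step 4 — Bandwidth: Δω = ω₀/Q = 8325 rad/s; BW = Δω/(2π) = 1325 Hz.

(a) f₀ = 34.67 Hz  (b) Q = 0.02616  (c) BW = 1325 Hz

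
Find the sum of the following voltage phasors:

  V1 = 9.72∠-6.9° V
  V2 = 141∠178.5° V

Step 1 — Convert each phasor to rectangular form:
  V1 = 9.72·(cos(-6.9°) + j·sin(-6.9°)) = 9.65 - j1.168 V
  V2 = 141·(cos(178.5°) + j·sin(178.5°)) = -141 + j3.691 V
Step 2 — Sum components: V_total = -131.3 + j2.523 V.
Step 3 — Convert to polar: |V_total| = 131.3 V, ∠V_total = 178.9°.

V_total = 131.3∠178.9° V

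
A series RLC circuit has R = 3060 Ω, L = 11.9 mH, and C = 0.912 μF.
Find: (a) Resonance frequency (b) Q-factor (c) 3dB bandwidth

Step 1 — Resonance: ω₀ = 1/√(LC) = 1/√(0.0119·9.12e-07) = 9599 rad/s.
Step 2 — f₀ = ω₀/(2π) = 1528 Hz.
Step 3 — Series Q: Q = ω₀L/R = 9599·0.0119/3060 = 0.03733.
Step 4 — Bandwidth: Δω = ω₀/Q = 2.571e+05 rad/s; BW = Δω/(2π) = 4.093e+04 Hz.

(a) f₀ = 1528 Hz  (b) Q = 0.03733  (c) BW = 4.093e+04 Hz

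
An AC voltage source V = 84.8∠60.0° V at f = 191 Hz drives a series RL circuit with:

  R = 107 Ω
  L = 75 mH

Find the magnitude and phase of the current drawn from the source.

Step 1 — Angular frequency: ω = 2π·f = 2π·191 = 1200 rad/s.
Step 2 — Component impedances:
  R: Z = R = 107 Ω
  L: Z = jωL = j·1200·0.075 = 0 + j90.01 Ω
Step 3 — Series combination: Z_total = R + L = 107 + j90.01 Ω = 139.8∠40.1° Ω.
Step 4 — Source phasor: V = 84.8∠60.0° V = 42.4 + j73.44 V.
Step 5 — Ohm's law: I = V / Z_total = (42.4 + j73.44) / (107 + j90.01) = 0.5702 + j0.2067 A.
Step 6 — Convert to polar: |I| = 0.6065 A, ∠I = 19.9°.

I = 0.6065∠19.9° A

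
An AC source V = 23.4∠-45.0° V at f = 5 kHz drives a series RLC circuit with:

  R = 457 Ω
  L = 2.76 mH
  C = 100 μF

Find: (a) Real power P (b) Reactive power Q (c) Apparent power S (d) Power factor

Step 1 — Angular frequency: ω = 2π·f = 2π·5000 = 3.142e+04 rad/s.
Step 2 — Component impedances:
  R: Z = R = 457 Ω
  L: Z = jωL = j·3.142e+04·0.00276 = 0 + j86.71 Ω
  C: Z = 1/(jωC) = -j/(ω·C) = 0 - j0.3183 Ω
Step 3 — Series combination: Z_total = R + L + C = 457 + j86.39 Ω = 465.1∠10.7° Ω.
Step 4 — Source phasor: V = 23.4∠-45.0° V = 16.55 - j16.55 V.
Step 5 — Current: I = V / Z = 0.02835 - j0.04157 A = 0.05031∠-55.7° A.
Step 6 — Complex power: S = V·I* = 1.157 + j0.2187 VA.
Step 7 — Real power: P = Re(S) = 1.157 W.
Step 8 — Reactive power: Q = Im(S) = 0.2187 VAR.
Step 9 — Apparent power: |S| = 1.177 VA.
Step 10 — Power factor: PF = P/|S| = 0.9826 (lagging).

(a) P = 1.157 W  (b) Q = 0.2187 VAR  (c) S = 1.177 VA  (d) PF = 0.9826 (lagging)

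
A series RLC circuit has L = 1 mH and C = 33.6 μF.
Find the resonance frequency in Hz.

Step 1 — Resonance condition Im(Z)=0 gives ω₀ = 1/√(LC).
Step 2 — ω₀ = 1/√(0.001·3.36e-05) = 5455 rad/s.
Step 3 — f₀ = ω₀/(2π) = 868.3 Hz.

f₀ = 868.3 Hz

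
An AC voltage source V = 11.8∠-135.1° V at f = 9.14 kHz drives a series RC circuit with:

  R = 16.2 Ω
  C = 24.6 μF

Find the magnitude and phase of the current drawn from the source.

Step 1 — Angular frequency: ω = 2π·f = 2π·9140 = 5.743e+04 rad/s.
Step 2 — Component impedances:
  R: Z = R = 16.2 Ω
  C: Z = 1/(jωC) = -j/(ω·C) = 0 - j0.7078 Ω
Step 3 — Series combination: Z_total = R + C = 16.2 - j0.7078 Ω = 16.22∠-2.5° Ω.
Step 4 — Source phasor: V = 11.8∠-135.1° V = -8.358 - j8.329 V.
Step 5 — Ohm's law: I = V / Z_total = (-8.358 - j8.329) / (16.2 - j0.7078) = -0.4925 - j0.5357 A.
Step 6 — Convert to polar: |I| = 0.7277 A, ∠I = -132.6°.

I = 0.7277∠-132.6° A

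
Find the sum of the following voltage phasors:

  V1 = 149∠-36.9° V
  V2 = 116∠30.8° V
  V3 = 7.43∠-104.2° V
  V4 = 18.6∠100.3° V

Step 1 — Convert each phasor to rectangular form:
  V1 = 149·(cos(-36.9°) + j·sin(-36.9°)) = 119.2 - j89.46 V
  V2 = 116·(cos(30.8°) + j·sin(30.8°)) = 99.64 + j59.4 V
  V3 = 7.43·(cos(-104.2°) + j·sin(-104.2°)) = -1.823 - j7.203 V
  V4 = 18.6·(cos(100.3°) + j·sin(100.3°)) = -3.326 + j18.3 V
Step 2 — Sum components: V_total = 213.6 - j18.97 V.
Step 3 — Convert to polar: |V_total| = 214.5 V, ∠V_total = -5.1°.

V_total = 214.5∠-5.1° V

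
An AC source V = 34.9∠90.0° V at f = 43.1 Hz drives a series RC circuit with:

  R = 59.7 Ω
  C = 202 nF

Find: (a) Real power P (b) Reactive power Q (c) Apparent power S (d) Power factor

Step 1 — Angular frequency: ω = 2π·f = 2π·43.1 = 270.8 rad/s.
Step 2 — Component impedances:
  R: Z = R = 59.7 Ω
  C: Z = 1/(jωC) = -j/(ω·C) = 0 - j1.828e+04 Ω
Step 3 — Series combination: Z_total = R + C = 59.7 - j1.828e+04 Ω = 1.828e+04∠-89.8° Ω.
Step 4 — Source phasor: V = 34.9∠90.0° V = 0 + j34.9 V.
Step 5 — Current: I = V / Z = -0.001909 + j6.235e-06 A = 0.001909∠179.8° A.
Step 6 — Complex power: S = V·I* = 0.0002176 - j0.06663 VA.
Step 7 — Real power: P = Re(S) = 0.0002176 W.
Step 8 — Reactive power: Q = Im(S) = -0.06663 VAR.
Step 9 — Apparent power: |S| = 0.06663 VA.
Step 10 — Power factor: PF = P/|S| = 0.003266 (leading).

(a) P = 0.0002176 W  (b) Q = -0.06663 VAR  (c) S = 0.06663 VA  (d) PF = 0.003266 (leading)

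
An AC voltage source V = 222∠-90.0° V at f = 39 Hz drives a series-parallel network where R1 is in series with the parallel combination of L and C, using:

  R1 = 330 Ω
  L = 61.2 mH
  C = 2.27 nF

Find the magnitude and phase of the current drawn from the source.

Step 1 — Angular frequency: ω = 2π·f = 2π·39 = 245 rad/s.
Step 2 — Component impedances:
  R1: Z = R = 330 Ω
  L: Z = jωL = j·245·0.0612 = 0 + j15 Ω
  C: Z = 1/(jωC) = -j/(ω·C) = 0 - j1.798e+06 Ω
Step 3 — Parallel branch: L || C = 1/(1/L + 1/C) = 0 + j15 Ω.
Step 4 — Series with R1: Z_total = R1 + (L || C) = 330 + j15 Ω = 330.3∠2.6° Ω.
Step 5 — Source phasor: V = 222∠-90.0° V = 0 - j222 V.
Step 6 — Ohm's law: I = V / Z_total = (0 - j222) / (330 + j15) = -0.03051 - j0.6713 A.
Step 7 — Convert to polar: |I| = 0.672 A, ∠I = -92.6°.

I = 0.672∠-92.6° A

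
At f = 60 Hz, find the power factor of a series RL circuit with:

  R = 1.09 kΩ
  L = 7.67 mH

Step 1 — Angular frequency: ω = 2π·f = 2π·60 = 377 rad/s.
Step 2 — Component impedances:
  R: Z = R = 1090 Ω
  L: Z = jωL = j·377·0.00767 = 0 + j2.892 Ω
Step 3 — Series combination: Z_total = R + L = 1090 + j2.892 Ω = 1090∠0.2° Ω.
Step 4 — Power factor: PF = cos(φ) = Re(Z)/|Z| = 1090/1090 = 1.
Step 5 — Type: Im(Z) = 2.892 ⇒ lagging (phase φ = 0.2°).

PF = 1 (lagging, φ = 0.2°)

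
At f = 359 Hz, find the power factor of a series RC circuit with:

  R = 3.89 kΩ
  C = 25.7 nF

Step 1 — Angular frequency: ω = 2π·f = 2π·359 = 2256 rad/s.
Step 2 — Component impedances:
  R: Z = R = 3890 Ω
  C: Z = 1/(jωC) = -j/(ω·C) = 0 - j1.725e+04 Ω
Step 3 — Series combination: Z_total = R + C = 3890 - j1.725e+04 Ω = 1.768e+04∠-77.3° Ω.
Step 4 — Power factor: PF = cos(φ) = Re(Z)/|Z| = 3890/1.768e+04 = 0.22.
Step 5 — Type: Im(Z) = -1.725e+04 ⇒ leading (phase φ = -77.3°).

PF = 0.22 (leading, φ = -77.3°)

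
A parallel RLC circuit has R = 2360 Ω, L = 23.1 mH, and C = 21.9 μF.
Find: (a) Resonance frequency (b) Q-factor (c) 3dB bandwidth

Step 1 — Resonance: ω₀ = 1/√(LC) = 1/√(0.0231·2.19e-05) = 1406 rad/s.
Step 2 — f₀ = ω₀/(2π) = 223.8 Hz.
Step 3 — Parallel Q: Q = R/(ω₀L) = 2360/(1406·0.0231) = 72.67.
Step 4 — Bandwidth: Δω = ω₀/Q = 19.35 rad/s; BW = Δω/(2π) = 3.079 Hz.

(a) f₀ = 223.8 Hz  (b) Q = 72.67  (c) BW = 3.079 Hz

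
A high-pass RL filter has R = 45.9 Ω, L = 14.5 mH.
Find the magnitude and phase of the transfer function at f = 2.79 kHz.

Step 1 — Angular frequency: ω = 2π·2790 = 1.753e+04 rad/s.
Step 2 — Transfer function: H(jω) = jωL/(R + jωL).
Step 3 — Numerator jωL = j·254.2; denominator R + jωL = 45.9 + j254.2.
Step 4 — H = 0.9684 + j0.1749.
Step 5 — Magnitude: |H| = 0.9841 (-0.1 dB); phase: φ = 10.2°.

|H| = 0.9841 (-0.1 dB), φ = 10.2°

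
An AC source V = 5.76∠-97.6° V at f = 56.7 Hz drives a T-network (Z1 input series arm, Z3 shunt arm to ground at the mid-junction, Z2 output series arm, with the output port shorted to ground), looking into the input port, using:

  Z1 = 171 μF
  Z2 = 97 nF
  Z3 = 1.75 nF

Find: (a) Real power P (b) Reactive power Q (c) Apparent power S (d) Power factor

Step 1 — Angular frequency: ω = 2π·f = 2π·56.7 = 356.3 rad/s.
Step 2 — Component impedances:
  Z1: Z = 1/(jωC) = -j/(ω·C) = 0 - j16.42 Ω
  Z2: Z = 1/(jωC) = -j/(ω·C) = 0 - j2.894e+04 Ω
  Z3: Z = 1/(jωC) = -j/(ω·C) = 0 - j1.604e+06 Ω
Step 3 — With the output port shorted to ground, the output series arm Z2 runs from the junction to ground; the shunt arm Z3 also runs from the junction to ground. They appear in parallel: Z3 || Z2 = 0 - j2.842e+04 Ω.
Step 4 — Series with input arm Z1: Z_in = Z1 + (Z3 || Z2) = 0 - j2.844e+04 Ω = 2.844e+04∠-90.0° Ω.
Step 5 — Source phasor: V = 5.76∠-97.6° V = -0.7618 - j5.709 V.
Step 6 — Current: I = V / Z = 0.0002007 - j2.678e-05 A = 0.0002025∠-7.6° A.
Step 7 — Complex power: S = V·I* = 0 - j0.001167 VA.
Step 8 — Real power: P = Re(S) = 0 W.
Step 9 — Reactive power: Q = Im(S) = -0.001167 VAR.
Step 10 — Apparent power: |S| = 0.001167 VA.
Step 11 — Power factor: PF = P/|S| = 0 (leading).

(a) P = 0 W  (b) Q = -0.001167 VAR  (c) S = 0.001167 VA  (d) PF = 0 (leading)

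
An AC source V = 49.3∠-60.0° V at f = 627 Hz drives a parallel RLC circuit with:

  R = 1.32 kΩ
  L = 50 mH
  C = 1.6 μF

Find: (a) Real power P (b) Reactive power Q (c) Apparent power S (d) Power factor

Step 1 — Angular frequency: ω = 2π·f = 2π·627 = 3940 rad/s.
Step 2 — Component impedances:
  R: Z = R = 1320 Ω
  L: Z = jωL = j·3940·0.05 = 0 + j197 Ω
  C: Z = 1/(jωC) = -j/(ω·C) = 0 - j158.6 Ω
Step 3 — Parallel combination: 1/Z_total = 1/R + 1/L + 1/C; Z_total = 364.5 - j590.2 Ω = 693.6∠-58.3° Ω.
Step 4 — Source phasor: V = 49.3∠-60.0° V = 24.65 - j42.7 V.
Step 5 — Current: I = V / Z = 0.07104 - j0.00211 A = 0.07107∠-1.7° A.
Step 6 — Complex power: S = V·I* = 1.841 - j2.981 VA.
Step 7 — Real power: P = Re(S) = 1.841 W.
Step 8 — Reactive power: Q = Im(S) = -2.981 VAR.
Step 9 — Apparent power: |S| = 3.504 VA.
Step 10 — Power factor: PF = P/|S| = 0.5255 (leading).

(a) P = 1.841 W  (b) Q = -2.981 VAR  (c) S = 3.504 VA  (d) PF = 0.5255 (leading)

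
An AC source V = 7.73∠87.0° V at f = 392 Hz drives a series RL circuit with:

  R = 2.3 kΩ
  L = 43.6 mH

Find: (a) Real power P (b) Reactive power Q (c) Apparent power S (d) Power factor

Step 1 — Angular frequency: ω = 2π·f = 2π·392 = 2463 rad/s.
Step 2 — Component impedances:
  R: Z = R = 2300 Ω
  L: Z = jωL = j·2463·0.0436 = 0 + j107.4 Ω
Step 3 — Series combination: Z_total = R + L = 2300 + j107.4 Ω = 2303∠2.7° Ω.
Step 4 — Source phasor: V = 7.73∠87.0° V = 0.4046 + j7.719 V.
Step 5 — Current: I = V / Z = 0.0003319 + j0.003341 A = 0.003357∠84.3° A.
Step 6 — Complex power: S = V·I* = 0.02592 + j0.00121 VA.
Step 7 — Real power: P = Re(S) = 0.02592 W.
Step 8 — Reactive power: Q = Im(S) = 0.00121 VAR.
Step 9 — Apparent power: |S| = 0.02595 VA.
Step 10 — Power factor: PF = P/|S| = 0.9989 (lagging).

(a) P = 0.02592 W  (b) Q = 0.00121 VAR  (c) S = 0.02595 VA  (d) PF = 0.9989 (lagging)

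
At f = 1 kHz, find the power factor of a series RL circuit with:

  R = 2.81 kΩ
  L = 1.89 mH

Step 1 — Angular frequency: ω = 2π·f = 2π·1000 = 6283 rad/s.
Step 2 — Component impedances:
  R: Z = R = 2810 Ω
  L: Z = jωL = j·6283·0.00189 = 0 + j11.88 Ω
Step 3 — Series combination: Z_total = R + L = 2810 + j11.88 Ω = 2810∠0.2° Ω.
Step 4 — Power factor: PF = cos(φ) = Re(Z)/|Z| = 2810/2810 = 1.
Step 5 — Type: Im(Z) = 11.88 ⇒ lagging (phase φ = 0.2°).

PF = 1 (lagging, φ = 0.2°)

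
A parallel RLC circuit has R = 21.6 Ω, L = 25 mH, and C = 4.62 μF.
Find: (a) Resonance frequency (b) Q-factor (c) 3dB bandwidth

Step 1 — Resonance: ω₀ = 1/√(LC) = 1/√(0.025·4.62e-06) = 2942 rad/s.
Step 2 — f₀ = ω₀/(2π) = 468.3 Hz.
Step 3 — Parallel Q: Q = R/(ω₀L) = 21.6/(2942·0.025) = 0.2936.
Step 4 — Bandwidth: Δω = ω₀/Q = 1.002e+04 rad/s; BW = Δω/(2π) = 1595 Hz.

(a) f₀ = 468.3 Hz  (b) Q = 0.2936  (c) BW = 1595 Hz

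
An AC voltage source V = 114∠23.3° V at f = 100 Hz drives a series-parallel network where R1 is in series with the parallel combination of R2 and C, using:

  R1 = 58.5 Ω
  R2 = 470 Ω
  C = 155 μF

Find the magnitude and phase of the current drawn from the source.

Step 1 — Angular frequency: ω = 2π·f = 2π·100 = 628.3 rad/s.
Step 2 — Component impedances:
  R1: Z = R = 58.5 Ω
  R2: Z = R = 470 Ω
  C: Z = 1/(jωC) = -j/(ω·C) = 0 - j10.27 Ω
Step 3 — Parallel branch: R2 || C = 1/(1/R2 + 1/C) = 0.2242 - j10.26 Ω.
Step 4 — Series with R1: Z_total = R1 + (R2 || C) = 58.72 - j10.26 Ω = 59.61∠-9.9° Ω.
Step 5 — Source phasor: V = 114∠23.3° V = 104.7 + j45.09 V.
Step 6 — Ohm's law: I = V / Z_total = (104.7 + j45.09) / (58.72 - j10.26) = 1.6 + j1.047 A.
Step 7 — Convert to polar: |I| = 1.912 A, ∠I = 33.2°.

I = 1.912∠33.2° A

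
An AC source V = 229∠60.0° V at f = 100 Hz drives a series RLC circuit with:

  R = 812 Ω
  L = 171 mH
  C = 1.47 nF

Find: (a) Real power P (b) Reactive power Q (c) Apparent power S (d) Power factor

Step 1 — Angular frequency: ω = 2π·f = 2π·100 = 628.3 rad/s.
Step 2 — Component impedances:
  R: Z = R = 812 Ω
  L: Z = jωL = j·628.3·0.171 = 0 + j107.4 Ω
  C: Z = 1/(jωC) = -j/(ω·C) = 0 - j1.083e+06 Ω
Step 3 — Series combination: Z_total = R + L + C = 812 - j1.083e+06 Ω = 1.083e+06∠-90.0° Ω.
Step 4 — Source phasor: V = 229∠60.0° V = 114.5 + j198.3 V.
Step 5 — Current: I = V / Z = -0.0001831 + j0.0001059 A = 0.0002115∠150.0° A.
Step 6 — Complex power: S = V·I* = 3.633e-05 - j0.04844 VA.
Step 7 — Real power: P = Re(S) = 3.633e-05 W.
Step 8 — Reactive power: Q = Im(S) = -0.04844 VAR.
Step 9 — Apparent power: |S| = 0.04844 VA.
Step 10 — Power factor: PF = P/|S| = 0.0007501 (leading).

(a) P = 3.633e-05 W  (b) Q = -0.04844 VAR  (c) S = 0.04844 VA  (d) PF = 0.0007501 (leading)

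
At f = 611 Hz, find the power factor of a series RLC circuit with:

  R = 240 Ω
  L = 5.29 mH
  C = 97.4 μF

Step 1 — Angular frequency: ω = 2π·f = 2π·611 = 3839 rad/s.
Step 2 — Component impedances:
  R: Z = R = 240 Ω
  L: Z = jωL = j·3839·0.00529 = 0 + j20.31 Ω
  C: Z = 1/(jωC) = -j/(ω·C) = 0 - j2.674 Ω
Step 3 — Series combination: Z_total = R + L + C = 240 + j17.63 Ω = 240.6∠4.2° Ω.
Step 4 — Power factor: PF = cos(φ) = Re(Z)/|Z| = 240/240.65 = 0.9973.
Step 5 — Type: Im(Z) = 17.63 ⇒ lagging (phase φ = 4.2°).

PF = 0.9973 (lagging, φ = 4.2°)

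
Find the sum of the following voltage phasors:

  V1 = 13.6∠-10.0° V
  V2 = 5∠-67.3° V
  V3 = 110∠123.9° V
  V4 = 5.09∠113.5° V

Step 1 — Convert each phasor to rectangular form:
  V1 = 13.6·(cos(-10.0°) + j·sin(-10.0°)) = 13.39 - j2.362 V
  V2 = 5·(cos(-67.3°) + j·sin(-67.3°)) = 1.93 - j4.613 V
  V3 = 110·(cos(123.9°) + j·sin(123.9°)) = -61.35 + j91.3 V
  V4 = 5.09·(cos(113.5°) + j·sin(113.5°)) = -2.03 + j4.668 V
Step 2 — Sum components: V_total = -48.06 + j88.99 V.
Step 3 — Convert to polar: |V_total| = 101.1 V, ∠V_total = 118.4°.

V_total = 101.1∠118.4° V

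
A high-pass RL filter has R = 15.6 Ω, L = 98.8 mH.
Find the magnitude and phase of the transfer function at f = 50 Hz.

Step 1 — Angular frequency: ω = 2π·50 = 314.2 rad/s.
Step 2 — Transfer function: H(jω) = jωL/(R + jωL).
Step 3 — Numerator jωL = j·31.04; denominator R + jωL = 15.6 + j31.04.
Step 4 — H = 0.7983 + j0.4012.
Step 5 — Magnitude: |H| = 0.8935 (-1.0 dB); phase: φ = 26.7°.

|H| = 0.8935 (-1.0 dB), φ = 26.7°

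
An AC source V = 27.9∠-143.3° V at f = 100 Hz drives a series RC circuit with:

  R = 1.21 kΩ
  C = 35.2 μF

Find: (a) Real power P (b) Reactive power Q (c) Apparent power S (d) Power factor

Step 1 — Angular frequency: ω = 2π·f = 2π·100 = 628.3 rad/s.
Step 2 — Component impedances:
  R: Z = R = 1210 Ω
  C: Z = 1/(jωC) = -j/(ω·C) = 0 - j45.21 Ω
Step 3 — Series combination: Z_total = R + C = 1210 - j45.21 Ω = 1211∠-2.1° Ω.
Step 4 — Source phasor: V = 27.9∠-143.3° V = -22.37 - j16.67 V.
Step 5 — Current: I = V / Z = -0.01795 - j0.01445 A = 0.02304∠-141.2° A.
Step 6 — Complex power: S = V·I* = 0.6424 - j0.02401 VA.
Step 7 — Real power: P = Re(S) = 0.6424 W.
Step 8 — Reactive power: Q = Im(S) = -0.02401 VAR.
Step 9 — Apparent power: |S| = 0.6429 VA.
Step 10 — Power factor: PF = P/|S| = 0.9993 (leading).

(a) P = 0.6424 W  (b) Q = -0.02401 VAR  (c) S = 0.6429 VA  (d) PF = 0.9993 (leading)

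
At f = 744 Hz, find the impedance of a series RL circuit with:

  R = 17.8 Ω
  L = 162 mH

Step 1 — Angular frequency: ω = 2π·f = 2π·744 = 4675 rad/s.
Step 2 — Component impedances:
  R: Z = R = 17.8 Ω
  L: Z = jωL = j·4675·0.162 = 0 + j757.3 Ω
Step 3 — Series combination: Z_total = R + L = 17.8 + j757.3 Ω = 757.5∠88.7° Ω.

Z = 17.8 + j757.3 Ω = 757.5∠88.7° Ω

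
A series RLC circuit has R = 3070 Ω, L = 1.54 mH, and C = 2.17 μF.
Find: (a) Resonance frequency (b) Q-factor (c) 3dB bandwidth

Step 1 — Resonance: ω₀ = 1/√(LC) = 1/√(0.00154·2.17e-06) = 1.73e+04 rad/s.
Step 2 — f₀ = ω₀/(2π) = 2753 Hz.
Step 3 — Series Q: Q = ω₀L/R = 1.73e+04·0.00154/3070 = 0.008677.
Step 4 — Bandwidth: Δω = ω₀/Q = 1.994e+06 rad/s; BW = Δω/(2π) = 3.173e+05 Hz.

(a) f₀ = 2753 Hz  (b) Q = 0.008677  (c) BW = 3.173e+05 Hz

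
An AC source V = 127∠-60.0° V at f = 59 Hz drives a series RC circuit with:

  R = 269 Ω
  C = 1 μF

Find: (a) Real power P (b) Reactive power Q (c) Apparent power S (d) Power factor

Step 1 — Angular frequency: ω = 2π·f = 2π·59 = 370.7 rad/s.
Step 2 — Component impedances:
  R: Z = R = 269 Ω
  C: Z = 1/(jωC) = -j/(ω·C) = 0 - j2698 Ω
Step 3 — Series combination: Z_total = R + C = 269 - j2698 Ω = 2711∠-84.3° Ω.
Step 4 — Source phasor: V = 127∠-60.0° V = 63.5 - j110 V.
Step 5 — Current: I = V / Z = 0.0427 + j0.01928 A = 0.04685∠24.3° A.
Step 6 — Complex power: S = V·I* = 0.5904 - j5.92 VA.
Step 7 — Real power: P = Re(S) = 0.5904 W.
Step 8 — Reactive power: Q = Im(S) = -5.92 VAR.
Step 9 — Apparent power: |S| = 5.95 VA.
Step 10 — Power factor: PF = P/|S| = 0.09923 (leading).

(a) P = 0.5904 W  (b) Q = -5.92 VAR  (c) S = 5.95 VA  (d) PF = 0.09923 (leading)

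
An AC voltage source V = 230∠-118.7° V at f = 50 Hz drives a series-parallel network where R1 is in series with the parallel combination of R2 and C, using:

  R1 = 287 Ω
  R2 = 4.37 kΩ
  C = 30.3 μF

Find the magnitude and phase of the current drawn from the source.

Step 1 — Angular frequency: ω = 2π·f = 2π·50 = 314.2 rad/s.
Step 2 — Component impedances:
  R1: Z = R = 287 Ω
  R2: Z = R = 4370 Ω
  C: Z = 1/(jωC) = -j/(ω·C) = 0 - j105.1 Ω
Step 3 — Parallel branch: R2 || C = 1/(1/R2 + 1/C) = 2.524 - j105 Ω.
Step 4 — Series with R1: Z_total = R1 + (R2 || C) = 289.5 - j105 Ω = 308∠-19.9° Ω.
Step 5 — Source phasor: V = 230∠-118.7° V = -110.5 - j201.7 V.
Step 6 — Ohm's law: I = V / Z_total = (-110.5 - j201.7) / (289.5 - j105) = -0.1138 - j0.7381 A.
Step 7 — Convert to polar: |I| = 0.7468 A, ∠I = -98.8°.

I = 0.7468∠-98.8° A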